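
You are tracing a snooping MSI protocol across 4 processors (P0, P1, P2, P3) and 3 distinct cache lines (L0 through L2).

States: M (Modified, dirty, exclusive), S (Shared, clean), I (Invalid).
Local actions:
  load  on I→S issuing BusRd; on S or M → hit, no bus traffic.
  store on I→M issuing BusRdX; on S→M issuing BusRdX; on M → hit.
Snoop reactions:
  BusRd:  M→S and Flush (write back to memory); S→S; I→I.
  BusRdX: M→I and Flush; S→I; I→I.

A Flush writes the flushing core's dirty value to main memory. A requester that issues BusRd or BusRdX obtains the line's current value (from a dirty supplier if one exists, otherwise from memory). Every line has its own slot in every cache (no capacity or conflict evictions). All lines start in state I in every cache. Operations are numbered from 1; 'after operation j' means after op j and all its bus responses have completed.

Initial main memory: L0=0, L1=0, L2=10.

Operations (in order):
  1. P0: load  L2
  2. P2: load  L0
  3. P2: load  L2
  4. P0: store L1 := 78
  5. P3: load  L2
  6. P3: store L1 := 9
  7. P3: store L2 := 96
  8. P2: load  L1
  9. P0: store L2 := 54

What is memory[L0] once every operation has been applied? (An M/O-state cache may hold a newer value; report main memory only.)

memory[L0] = 0

[1] P0: load  L2 | P0:S(10), P1:I, P2:I, P3:I | bus: BusRd
[2] P2: load  L0 | P0:I, P1:I, P2:S(0), P3:I | bus: BusRd
[3] P2: load  L2 | P0:S(10), P1:I, P2:S(10), P3:I | bus: BusRd
[4] P0: store L1 := 78 | P0:M(78), P1:I, P2:I, P3:I | bus: BusRdX
[5] P3: load  L2 | P0:S(10), P1:I, P2:S(10), P3:S(10) | bus: BusRd
[6] P3: store L1 := 9 | P0:I, P1:I, P2:I, P3:M(9) | bus: BusRdX,Flush
[7] P3: store L2 := 96 | P0:I, P1:I, P2:I, P3:M(96) | bus: BusRdX
[8] P2: load  L1 | P0:I, P1:I, P2:S(9), P3:S(9) | bus: BusRd,Flush
[9] P0: store L2 := 54 | P0:M(54), P1:I, P2:I, P3:I | bus: BusRdX,Flush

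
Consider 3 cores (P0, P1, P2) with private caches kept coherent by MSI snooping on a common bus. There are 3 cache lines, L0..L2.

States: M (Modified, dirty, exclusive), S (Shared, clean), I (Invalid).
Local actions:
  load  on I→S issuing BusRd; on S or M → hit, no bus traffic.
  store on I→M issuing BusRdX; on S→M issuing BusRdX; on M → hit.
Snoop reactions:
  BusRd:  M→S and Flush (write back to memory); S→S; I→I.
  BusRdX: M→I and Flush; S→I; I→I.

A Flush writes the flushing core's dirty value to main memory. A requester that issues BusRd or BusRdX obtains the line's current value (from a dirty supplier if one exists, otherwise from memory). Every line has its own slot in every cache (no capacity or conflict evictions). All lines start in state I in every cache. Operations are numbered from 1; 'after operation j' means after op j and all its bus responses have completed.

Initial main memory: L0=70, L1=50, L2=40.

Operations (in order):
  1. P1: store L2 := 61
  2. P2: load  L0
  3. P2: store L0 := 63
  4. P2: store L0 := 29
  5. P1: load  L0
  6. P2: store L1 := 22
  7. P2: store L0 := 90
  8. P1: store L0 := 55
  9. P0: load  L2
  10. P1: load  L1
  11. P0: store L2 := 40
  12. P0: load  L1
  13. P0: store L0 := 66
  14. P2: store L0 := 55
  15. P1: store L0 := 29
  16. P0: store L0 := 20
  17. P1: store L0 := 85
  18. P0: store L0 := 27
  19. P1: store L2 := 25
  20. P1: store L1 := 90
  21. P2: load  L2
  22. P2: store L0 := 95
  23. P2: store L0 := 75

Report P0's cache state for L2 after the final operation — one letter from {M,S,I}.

1. P1: store L2 := 61  bus=[BusRdX]  L2: P0=I P1=M P2=I  mem[L2]=40
2. P2: load  L0  bus=[BusRd]  L0: P0=I P1=I P2=S  mem[L0]=70
3. P2: store L0 := 63  bus=[BusRdX]  L0: P0=I P1=I P2=M  mem[L0]=70
4. P2: store L0 := 29  bus=[-]  L0: P0=I P1=I P2=M  mem[L0]=70
5. P1: load  L0  bus=[BusRd,Flush]  L0: P0=I P1=S P2=S  mem[L0]=29
6. P2: store L1 := 22  bus=[BusRdX]  L1: P0=I P1=I P2=M  mem[L1]=50
7. P2: store L0 := 90  bus=[BusRdX]  L0: P0=I P1=I P2=M  mem[L0]=29
8. P1: store L0 := 55  bus=[BusRdX,Flush]  L0: P0=I P1=M P2=I  mem[L0]=90
9. P0: load  L2  bus=[BusRd,Flush]  L2: P0=S P1=S P2=I  mem[L2]=61
10. P1: load  L1  bus=[BusRd,Flush]  L1: P0=I P1=S P2=S  mem[L1]=22
11. P0: store L2 := 40  bus=[BusRdX]  L2: P0=M P1=I P2=I  mem[L2]=61
12. P0: load  L1  bus=[BusRd]  L1: P0=S P1=S P2=S  mem[L1]=22
13. P0: store L0 := 66  bus=[BusRdX,Flush]  L0: P0=M P1=I P2=I  mem[L0]=55
14. P2: store L0 := 55  bus=[BusRdX,Flush]  L0: P0=I P1=I P2=M  mem[L0]=66
15. P1: store L0 := 29  bus=[BusRdX,Flush]  L0: P0=I P1=M P2=I  mem[L0]=55
16. P0: store L0 := 20  bus=[BusRdX,Flush]  L0: P0=M P1=I P2=I  mem[L0]=29
17. P1: store L0 := 85  bus=[BusRdX,Flush]  L0: P0=I P1=M P2=I  mem[L0]=20
18. P0: store L0 := 27  bus=[BusRdX,Flush]  L0: P0=M P1=I P2=I  mem[L0]=85
19. P1: store L2 := 25  bus=[BusRdX,Flush]  L2: P0=I P1=M P2=I  mem[L2]=40
20. P1: store L1 := 90  bus=[BusRdX]  L1: P0=I P1=M P2=I  mem[L1]=22
21. P2: load  L2  bus=[BusRd,Flush]  L2: P0=I P1=S P2=S  mem[L2]=25
22. P2: store L0 := 95  bus=[BusRdX,Flush]  L0: P0=I P1=I P2=M  mem[L0]=27
23. P2: store L0 := 75  bus=[-]  L0: P0=I P1=I P2=M  mem[L0]=27

state = I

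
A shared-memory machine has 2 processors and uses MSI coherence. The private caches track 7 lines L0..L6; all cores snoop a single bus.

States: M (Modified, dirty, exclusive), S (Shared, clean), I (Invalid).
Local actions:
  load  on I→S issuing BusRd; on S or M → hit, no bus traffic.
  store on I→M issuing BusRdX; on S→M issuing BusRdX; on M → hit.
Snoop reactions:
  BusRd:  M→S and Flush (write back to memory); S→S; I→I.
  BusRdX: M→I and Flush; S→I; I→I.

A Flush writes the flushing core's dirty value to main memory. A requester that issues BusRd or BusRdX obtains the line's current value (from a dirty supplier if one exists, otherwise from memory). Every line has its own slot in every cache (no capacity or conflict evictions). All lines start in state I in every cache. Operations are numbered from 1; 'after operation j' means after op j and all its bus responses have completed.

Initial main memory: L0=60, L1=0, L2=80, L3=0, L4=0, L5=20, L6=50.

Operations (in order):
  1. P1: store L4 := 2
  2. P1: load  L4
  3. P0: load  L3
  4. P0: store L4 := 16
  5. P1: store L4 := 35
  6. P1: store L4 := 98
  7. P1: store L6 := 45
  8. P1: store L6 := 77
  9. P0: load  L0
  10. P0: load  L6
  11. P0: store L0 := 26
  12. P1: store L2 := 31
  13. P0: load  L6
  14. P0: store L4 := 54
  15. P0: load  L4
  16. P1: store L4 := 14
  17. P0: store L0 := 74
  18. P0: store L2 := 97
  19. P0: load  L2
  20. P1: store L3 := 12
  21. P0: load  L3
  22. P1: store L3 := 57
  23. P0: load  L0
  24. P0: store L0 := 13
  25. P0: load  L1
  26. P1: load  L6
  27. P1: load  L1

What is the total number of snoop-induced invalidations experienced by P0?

invalidations = 4

1. P1: store L4 := 2  bus=[BusRdX]  L4: P0=I P1=M  mem[L4]=0
2. P1: load  L4  bus=[-]  L4: P0=I P1=M  mem[L4]=0
3. P0: load  L3  bus=[BusRd]  L3: P0=S P1=I  mem[L3]=0
4. P0: store L4 := 16  bus=[BusRdX,Flush]  L4: P0=M P1=I  mem[L4]=2
5. P1: store L4 := 35  bus=[BusRdX,Flush]  L4: P0=I P1=M  mem[L4]=16
6. P1: store L4 := 98  bus=[-]  L4: P0=I P1=M  mem[L4]=16
7. P1: store L6 := 45  bus=[BusRdX]  L6: P0=I P1=M  mem[L6]=50
8. P1: store L6 := 77  bus=[-]  L6: P0=I P1=M  mem[L6]=50
9. P0: load  L0  bus=[BusRd]  L0: P0=S P1=I  mem[L0]=60
10. P0: load  L6  bus=[BusRd,Flush]  L6: P0=S P1=S  mem[L6]=77
11. P0: store L0 := 26  bus=[BusRdX]  L0: P0=M P1=I  mem[L0]=60
12. P1: store L2 := 31  bus=[BusRdX]  L2: P0=I P1=M  mem[L2]=80
13. P0: load  L6  bus=[-]  L6: P0=S P1=S  mem[L6]=77
14. P0: store L4 := 54  bus=[BusRdX,Flush]  L4: P0=M P1=I  mem[L4]=98
15. P0: load  L4  bus=[-]  L4: P0=M P1=I  mem[L4]=98
16. P1: store L4 := 14  bus=[BusRdX,Flush]  L4: P0=I P1=M  mem[L4]=54
17. P0: store L0 := 74  bus=[-]  L0: P0=M P1=I  mem[L0]=60
18. P0: store L2 := 97  bus=[BusRdX,Flush]  L2: P0=M P1=I  mem[L2]=31
19. P0: load  L2  bus=[-]  L2: P0=M P1=I  mem[L2]=31
20. P1: store L3 := 12  bus=[BusRdX]  L3: P0=I P1=M  mem[L3]=0
21. P0: load  L3  bus=[BusRd,Flush]  L3: P0=S P1=S  mem[L3]=12
22. P1: store L3 := 57  bus=[BusRdX]  L3: P0=I P1=M  mem[L3]=12
23. P0: load  L0  bus=[-]  L0: P0=M P1=I  mem[L0]=60
24. P0: store L0 := 13  bus=[-]  L0: P0=M P1=I  mem[L0]=60
25. P0: load  L1  bus=[BusRd]  L1: P0=S P1=I  mem[L1]=0
26. P1: load  L6  bus=[-]  L6: P0=S P1=S  mem[L6]=77
27. P1: load  L1  bus=[BusRd]  L1: P0=S P1=S  mem[L1]=0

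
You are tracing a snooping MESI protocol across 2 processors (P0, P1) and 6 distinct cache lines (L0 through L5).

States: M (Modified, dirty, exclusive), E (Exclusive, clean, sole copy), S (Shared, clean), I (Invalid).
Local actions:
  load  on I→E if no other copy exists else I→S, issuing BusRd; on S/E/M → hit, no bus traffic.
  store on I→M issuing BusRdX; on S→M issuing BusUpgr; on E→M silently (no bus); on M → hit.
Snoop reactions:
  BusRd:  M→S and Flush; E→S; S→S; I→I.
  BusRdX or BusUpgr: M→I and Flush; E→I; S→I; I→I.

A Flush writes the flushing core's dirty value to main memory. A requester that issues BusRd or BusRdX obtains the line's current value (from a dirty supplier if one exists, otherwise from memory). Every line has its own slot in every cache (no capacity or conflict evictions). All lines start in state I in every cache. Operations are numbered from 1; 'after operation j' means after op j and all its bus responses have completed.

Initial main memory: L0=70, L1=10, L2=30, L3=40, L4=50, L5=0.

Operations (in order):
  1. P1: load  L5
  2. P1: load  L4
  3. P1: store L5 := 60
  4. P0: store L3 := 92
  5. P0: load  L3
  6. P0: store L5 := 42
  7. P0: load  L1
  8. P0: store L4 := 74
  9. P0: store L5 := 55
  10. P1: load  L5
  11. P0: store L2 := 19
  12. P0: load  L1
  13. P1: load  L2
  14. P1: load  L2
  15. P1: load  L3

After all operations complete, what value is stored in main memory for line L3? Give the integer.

memory[L3] = 92

  op1 P1: load  L5 → I/E on L5; bus BusRd; mem=0
  op2 P1: load  L4 → I/E on L4; bus BusRd; mem=50
  op3 P1: store L5 := 60 → I/M on L5; bus (none); mem=0
  op4 P0: store L3 := 92 → M/I on L3; bus BusRdX; mem=40
  op5 P0: load  L3 → M/I on L3; bus (none); mem=40
  op6 P0: store L5 := 42 → M/I on L5; bus BusRdX Flush; mem=60
  op7 P0: load  L1 → E/I on L1; bus BusRd; mem=10
  op8 P0: store L4 := 74 → M/I on L4; bus BusRdX; mem=50
  op9 P0: store L5 := 55 → M/I on L5; bus (none); mem=60
  op10 P1: load  L5 → S/S on L5; bus BusRd Flush; mem=55
  op11 P0: store L2 := 19 → M/I on L2; bus BusRdX; mem=30
  op12 P0: load  L1 → E/I on L1; bus (none); mem=10
  op13 P1: load  L2 → S/S on L2; bus BusRd Flush; mem=19
  op14 P1: load  L2 → S/S on L2; bus (none); mem=19
  op15 P1: load  L3 → S/S on L3; bus BusRd Flush; mem=92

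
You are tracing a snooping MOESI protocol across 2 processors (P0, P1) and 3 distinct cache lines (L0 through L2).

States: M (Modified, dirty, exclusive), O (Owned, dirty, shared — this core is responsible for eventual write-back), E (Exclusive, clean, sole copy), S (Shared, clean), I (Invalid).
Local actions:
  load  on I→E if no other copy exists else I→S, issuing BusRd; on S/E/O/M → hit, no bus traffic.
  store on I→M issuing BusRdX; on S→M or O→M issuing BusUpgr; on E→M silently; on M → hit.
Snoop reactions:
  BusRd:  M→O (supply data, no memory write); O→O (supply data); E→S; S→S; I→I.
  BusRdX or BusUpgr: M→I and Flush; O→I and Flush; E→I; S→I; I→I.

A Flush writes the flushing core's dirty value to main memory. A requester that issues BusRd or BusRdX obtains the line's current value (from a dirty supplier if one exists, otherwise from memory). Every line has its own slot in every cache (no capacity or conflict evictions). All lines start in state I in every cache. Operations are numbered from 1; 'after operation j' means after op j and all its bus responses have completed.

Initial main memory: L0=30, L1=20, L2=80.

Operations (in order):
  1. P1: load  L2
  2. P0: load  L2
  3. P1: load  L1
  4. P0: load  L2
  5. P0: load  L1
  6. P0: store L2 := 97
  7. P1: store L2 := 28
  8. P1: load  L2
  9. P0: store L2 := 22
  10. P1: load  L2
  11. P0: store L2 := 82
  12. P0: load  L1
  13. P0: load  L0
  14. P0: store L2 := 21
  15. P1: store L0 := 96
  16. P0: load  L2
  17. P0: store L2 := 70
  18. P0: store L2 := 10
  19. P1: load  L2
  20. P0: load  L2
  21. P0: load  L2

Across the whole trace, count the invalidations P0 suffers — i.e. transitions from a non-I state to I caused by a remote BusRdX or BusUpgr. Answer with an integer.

invalidations = 2

step 1: P1: load  L2  ⟶  IE  (L2)  txn=BusRd  M[L2]=80
step 2: P0: load  L2  ⟶  SS  (L2)  txn=BusRd  M[L2]=80
step 3: P1: load  L1  ⟶  IE  (L1)  txn=BusRd  M[L1]=20
step 4: P0: load  L2  ⟶  SS  (L2)  txn=∅  M[L2]=80
step 5: P0: load  L1  ⟶  SS  (L1)  txn=BusRd  M[L1]=20
step 6: P0: store L2 := 97  ⟶  MI  (L2)  txn=BusUpgr  M[L2]=80
step 7: P1: store L2 := 28  ⟶  IM  (L2)  txn=BusRdX+Flush  M[L2]=97
step 8: P1: load  L2  ⟶  IM  (L2)  txn=∅  M[L2]=97
step 9: P0: store L2 := 22  ⟶  MI  (L2)  txn=BusRdX+Flush  M[L2]=28
step 10: P1: load  L2  ⟶  OS  (L2)  txn=BusRd  M[L2]=28
step 11: P0: store L2 := 82  ⟶  MI  (L2)  txn=BusUpgr  M[L2]=28
step 12: P0: load  L1  ⟶  SS  (L1)  txn=∅  M[L1]=20
step 13: P0: load  L0  ⟶  EI  (L0)  txn=BusRd  M[L0]=30
step 14: P0: store L2 := 21  ⟶  MI  (L2)  txn=∅  M[L2]=28
step 15: P1: store L0 := 96  ⟶  IM  (L0)  txn=BusRdX  M[L0]=30
step 16: P0: load  L2  ⟶  MI  (L2)  txn=∅  M[L2]=28
step 17: P0: store L2 := 70  ⟶  MI  (L2)  txn=∅  M[L2]=28
step 18: P0: store L2 := 10  ⟶  MI  (L2)  txn=∅  M[L2]=28
step 19: P1: load  L2  ⟶  OS  (L2)  txn=BusRd  M[L2]=28
step 20: P0: load  L2  ⟶  OS  (L2)  txn=∅  M[L2]=28
step 21: P0: load  L2  ⟶  OS  (L2)  txn=∅  M[L2]=28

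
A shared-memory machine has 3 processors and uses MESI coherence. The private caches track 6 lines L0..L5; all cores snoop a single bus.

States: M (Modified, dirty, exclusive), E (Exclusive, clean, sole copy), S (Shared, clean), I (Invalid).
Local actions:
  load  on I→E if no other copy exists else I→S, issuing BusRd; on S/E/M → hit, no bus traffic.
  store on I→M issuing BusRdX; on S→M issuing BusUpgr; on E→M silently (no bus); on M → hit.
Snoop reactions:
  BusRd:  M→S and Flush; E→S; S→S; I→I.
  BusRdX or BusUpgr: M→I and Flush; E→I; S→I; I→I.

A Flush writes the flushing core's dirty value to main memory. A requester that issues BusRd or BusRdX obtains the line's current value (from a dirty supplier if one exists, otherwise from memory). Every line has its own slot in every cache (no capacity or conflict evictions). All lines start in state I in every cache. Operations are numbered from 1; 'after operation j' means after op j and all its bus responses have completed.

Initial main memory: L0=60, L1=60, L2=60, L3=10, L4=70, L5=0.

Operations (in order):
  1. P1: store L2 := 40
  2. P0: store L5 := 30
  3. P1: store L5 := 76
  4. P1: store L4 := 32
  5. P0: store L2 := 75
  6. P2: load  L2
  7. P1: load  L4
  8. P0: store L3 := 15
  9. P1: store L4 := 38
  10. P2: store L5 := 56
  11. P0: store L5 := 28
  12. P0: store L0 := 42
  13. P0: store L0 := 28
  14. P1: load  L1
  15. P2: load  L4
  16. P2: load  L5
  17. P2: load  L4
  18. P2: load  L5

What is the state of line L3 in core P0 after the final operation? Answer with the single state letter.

state = M

[1] P1: store L2 := 40 | P0:I, P1:M(40), P2:I | bus: BusRdX
[2] P0: store L5 := 30 | P0:M(30), P1:I, P2:I | bus: BusRdX
[3] P1: store L5 := 76 | P0:I, P1:M(76), P2:I | bus: BusRdX,Flush
[4] P1: store L4 := 32 | P0:I, P1:M(32), P2:I | bus: BusRdX
[5] P0: store L2 := 75 | P0:M(75), P1:I, P2:I | bus: BusRdX,Flush
[6] P2: load  L2 | P0:S(75), P1:I, P2:S(75) | bus: BusRd,Flush
[7] P1: load  L4 | P0:I, P1:M(32), P2:I | bus: none
[8] P0: store L3 := 15 | P0:M(15), P1:I, P2:I | bus: BusRdX
[9] P1: store L4 := 38 | P0:I, P1:M(38), P2:I | bus: none
[10] P2: store L5 := 56 | P0:I, P1:I, P2:M(56) | bus: BusRdX,Flush
[11] P0: store L5 := 28 | P0:M(28), P1:I, P2:I | bus: BusRdX,Flush
[12] P0: store L0 := 42 | P0:M(42), P1:I, P2:I | bus: BusRdX
[13] P0: store L0 := 28 | P0:M(28), P1:I, P2:I | bus: none
[14] P1: load  L1 | P0:I, P1:E(60), P2:I | bus: BusRd
[15] P2: load  L4 | P0:I, P1:S(38), P2:S(38) | bus: BusRd,Flush
[16] P2: load  L5 | P0:S(28), P1:I, P2:S(28) | bus: BusRd,Flush
[17] P2: load  L4 | P0:I, P1:S(38), P2:S(38) | bus: none
[18] P2: load  L5 | P0:S(28), P1:I, P2:S(28) | bus: none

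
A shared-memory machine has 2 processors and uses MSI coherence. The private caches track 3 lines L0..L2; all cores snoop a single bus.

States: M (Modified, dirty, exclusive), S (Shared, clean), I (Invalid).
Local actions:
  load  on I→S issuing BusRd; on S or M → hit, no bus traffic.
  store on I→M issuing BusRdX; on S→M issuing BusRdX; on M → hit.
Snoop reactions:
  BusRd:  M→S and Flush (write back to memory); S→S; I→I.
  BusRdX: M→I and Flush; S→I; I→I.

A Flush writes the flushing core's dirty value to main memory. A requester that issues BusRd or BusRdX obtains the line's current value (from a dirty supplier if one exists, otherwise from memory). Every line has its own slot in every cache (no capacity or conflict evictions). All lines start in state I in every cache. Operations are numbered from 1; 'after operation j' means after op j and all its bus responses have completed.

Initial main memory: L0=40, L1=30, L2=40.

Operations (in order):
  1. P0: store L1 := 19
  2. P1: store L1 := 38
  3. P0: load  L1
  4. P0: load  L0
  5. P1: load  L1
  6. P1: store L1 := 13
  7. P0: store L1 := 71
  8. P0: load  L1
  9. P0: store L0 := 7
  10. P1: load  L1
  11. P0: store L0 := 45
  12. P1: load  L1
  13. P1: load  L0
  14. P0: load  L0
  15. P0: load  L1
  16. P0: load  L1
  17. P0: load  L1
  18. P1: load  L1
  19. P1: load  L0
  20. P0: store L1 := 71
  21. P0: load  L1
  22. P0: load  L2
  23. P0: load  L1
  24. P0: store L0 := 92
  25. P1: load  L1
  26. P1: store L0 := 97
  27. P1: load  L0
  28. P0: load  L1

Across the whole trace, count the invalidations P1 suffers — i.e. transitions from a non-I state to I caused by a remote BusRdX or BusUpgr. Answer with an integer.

invalidations = 3

  op1 P0: store L1 := 19 → M/I on L1; bus BusRdX; mem=30
  op2 P1: store L1 := 38 → I/M on L1; bus BusRdX Flush; mem=19
  op3 P0: load  L1 → S/S on L1; bus BusRd Flush; mem=38
  op4 P0: load  L0 → S/I on L0; bus BusRd; mem=40
  op5 P1: load  L1 → S/S on L1; bus (none); mem=38
  op6 P1: store L1 := 13 → I/M on L1; bus BusRdX; mem=38
  op7 P0: store L1 := 71 → M/I on L1; bus BusRdX Flush; mem=13
  op8 P0: load  L1 → M/I on L1; bus (none); mem=13
  op9 P0: store L0 := 7 → M/I on L0; bus BusRdX; mem=40
  op10 P1: load  L1 → S/S on L1; bus BusRd Flush; mem=71
  op11 P0: store L0 := 45 → M/I on L0; bus (none); mem=40
  op12 P1: load  L1 → S/S on L1; bus (none); mem=71
  op13 P1: load  L0 → S/S on L0; bus BusRd Flush; mem=45
  op14 P0: load  L0 → S/S on L0; bus (none); mem=45
  op15 P0: load  L1 → S/S on L1; bus (none); mem=71
  op16 P0: load  L1 → S/S on L1; bus (none); mem=71
  op17 P0: load  L1 → S/S on L1; bus (none); mem=71
  op18 P1: load  L1 → S/S on L1; bus (none); mem=71
  op19 P1: load  L0 → S/S on L0; bus (none); mem=45
  op20 P0: store L1 := 71 → M/I on L1; bus BusRdX; mem=71
  op21 P0: load  L1 → M/I on L1; bus (none); mem=71
  op22 P0: load  L2 → S/I on L2; bus BusRd; mem=40
  op23 P0: load  L1 → M/I on L1; bus (none); mem=71
  op24 P0: store L0 := 92 → M/I on L0; bus BusRdX; mem=45
  op25 P1: load  L1 → S/S on L1; bus BusRd Flush; mem=71
  op26 P1: store L0 := 97 → I/M on L0; bus BusRdX Flush; mem=92
  op27 P1: load  L0 → I/M on L0; bus (none); mem=92
  op28 P0: load  L1 → S/S on L1; bus (none); mem=71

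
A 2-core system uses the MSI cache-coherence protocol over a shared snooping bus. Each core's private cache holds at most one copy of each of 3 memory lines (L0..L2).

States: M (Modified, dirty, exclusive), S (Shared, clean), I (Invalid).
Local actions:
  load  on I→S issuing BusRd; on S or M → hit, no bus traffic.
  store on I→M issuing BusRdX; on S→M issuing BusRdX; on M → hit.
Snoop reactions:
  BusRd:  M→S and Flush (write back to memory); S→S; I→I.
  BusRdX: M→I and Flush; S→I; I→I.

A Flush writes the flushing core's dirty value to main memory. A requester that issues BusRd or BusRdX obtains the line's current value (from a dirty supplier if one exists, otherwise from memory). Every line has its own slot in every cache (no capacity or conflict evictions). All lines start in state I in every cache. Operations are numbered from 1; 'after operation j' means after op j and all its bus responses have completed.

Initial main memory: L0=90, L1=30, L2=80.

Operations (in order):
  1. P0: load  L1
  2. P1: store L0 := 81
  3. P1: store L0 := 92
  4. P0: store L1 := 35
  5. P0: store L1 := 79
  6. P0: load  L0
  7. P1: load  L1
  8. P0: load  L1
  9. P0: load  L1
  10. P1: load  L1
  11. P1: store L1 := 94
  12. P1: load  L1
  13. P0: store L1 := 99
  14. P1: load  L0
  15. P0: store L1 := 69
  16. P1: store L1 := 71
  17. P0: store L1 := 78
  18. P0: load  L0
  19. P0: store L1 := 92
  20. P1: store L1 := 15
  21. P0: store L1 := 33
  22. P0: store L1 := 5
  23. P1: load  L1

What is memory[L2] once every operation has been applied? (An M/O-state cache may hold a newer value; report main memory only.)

step 1: P0: load  L1  ⟶  SI  (L1)  txn=BusRd  M[L1]=30
step 2: P1: store L0 := 81  ⟶  IM  (L0)  txn=BusRdX  M[L0]=90
step 3: P1: store L0 := 92  ⟶  IM  (L0)  txn=∅  M[L0]=90
step 4: P0: store L1 := 35  ⟶  MI  (L1)  txn=BusRdX  M[L1]=30
step 5: P0: store L1 := 79  ⟶  MI  (L1)  txn=∅  M[L1]=30
step 6: P0: load  L0  ⟶  SS  (L0)  txn=BusRd+Flush  M[L0]=92
step 7: P1: load  L1  ⟶  SS  (L1)  txn=BusRd+Flush  M[L1]=79
step 8: P0: load  L1  ⟶  SS  (L1)  txn=∅  M[L1]=79
step 9: P0: load  L1  ⟶  SS  (L1)  txn=∅  M[L1]=79
step 10: P1: load  L1  ⟶  SS  (L1)  txn=∅  M[L1]=79
step 11: P1: store L1 := 94  ⟶  IM  (L1)  txn=BusRdX  M[L1]=79
step 12: P1: load  L1  ⟶  IM  (L1)  txn=∅  M[L1]=79
step 13: P0: store L1 := 99  ⟶  MI  (L1)  txn=BusRdX+Flush  M[L1]=94
step 14: P1: load  L0  ⟶  SS  (L0)  txn=∅  M[L0]=92
step 15: P0: store L1 := 69  ⟶  MI  (L1)  txn=∅  M[L1]=94
step 16: P1: store L1 := 71  ⟶  IM  (L1)  txn=BusRdX+Flush  M[L1]=69
step 17: P0: store L1 := 78  ⟶  MI  (L1)  txn=BusRdX+Flush  M[L1]=71
step 18: P0: load  L0  ⟶  SS  (L0)  txn=∅  M[L0]=92
step 19: P0: store L1 := 92  ⟶  MI  (L1)  txn=∅  M[L1]=71
step 20: P1: store L1 := 15  ⟶  IM  (L1)  txn=BusRdX+Flush  M[L1]=92
step 21: P0: store L1 := 33  ⟶  MI  (L1)  txn=BusRdX+Flush  M[L1]=15
step 22: P0: store L1 := 5  ⟶  MI  (L1)  txn=∅  M[L1]=15
step 23: P1: load  L1  ⟶  SS  (L1)  txn=BusRd+Flush  M[L1]=5

memory[L2] = 80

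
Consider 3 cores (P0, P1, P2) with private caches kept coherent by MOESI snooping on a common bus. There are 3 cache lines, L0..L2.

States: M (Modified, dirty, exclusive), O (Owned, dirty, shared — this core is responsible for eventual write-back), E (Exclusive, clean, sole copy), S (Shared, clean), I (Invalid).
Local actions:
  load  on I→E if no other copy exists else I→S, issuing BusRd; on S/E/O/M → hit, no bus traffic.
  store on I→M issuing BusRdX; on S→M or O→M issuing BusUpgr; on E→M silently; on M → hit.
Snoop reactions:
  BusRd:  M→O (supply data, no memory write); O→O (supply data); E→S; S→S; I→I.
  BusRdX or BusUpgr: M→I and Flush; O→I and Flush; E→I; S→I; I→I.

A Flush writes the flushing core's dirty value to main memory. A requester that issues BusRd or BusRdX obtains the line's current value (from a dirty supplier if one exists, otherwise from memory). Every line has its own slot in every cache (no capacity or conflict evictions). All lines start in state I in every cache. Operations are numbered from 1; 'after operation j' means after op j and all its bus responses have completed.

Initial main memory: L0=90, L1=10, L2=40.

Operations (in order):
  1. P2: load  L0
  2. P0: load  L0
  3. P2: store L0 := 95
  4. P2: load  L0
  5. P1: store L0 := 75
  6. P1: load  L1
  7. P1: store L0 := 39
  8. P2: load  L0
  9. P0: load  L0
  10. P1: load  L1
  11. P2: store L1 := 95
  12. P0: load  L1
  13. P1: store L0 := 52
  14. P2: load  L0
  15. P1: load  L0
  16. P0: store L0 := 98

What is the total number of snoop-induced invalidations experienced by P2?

invalidations = 3

1. P2: load  L0  bus=[BusRd]  L0: P0=I P1=I P2=E  mem[L0]=90
2. P0: load  L0  bus=[BusRd]  L0: P0=S P1=I P2=S  mem[L0]=90
3. P2: store L0 := 95  bus=[BusUpgr]  L0: P0=I P1=I P2=M  mem[L0]=90
4. P2: load  L0  bus=[-]  L0: P0=I P1=I P2=M  mem[L0]=90
5. P1: store L0 := 75  bus=[BusRdX,Flush]  L0: P0=I P1=M P2=I  mem[L0]=95
6. P1: load  L1  bus=[BusRd]  L1: P0=I P1=E P2=I  mem[L1]=10
7. P1: store L0 := 39  bus=[-]  L0: P0=I P1=M P2=I  mem[L0]=95
8. P2: load  L0  bus=[BusRd]  L0: P0=I P1=O P2=S  mem[L0]=95
9. P0: load  L0  bus=[BusRd]  L0: P0=S P1=O P2=S  mem[L0]=95
10. P1: load  L1  bus=[-]  L1: P0=I P1=E P2=I  mem[L1]=10
11. P2: store L1 := 95  bus=[BusRdX]  L1: P0=I P1=I P2=M  mem[L1]=10
12. P0: load  L1  bus=[BusRd]  L1: P0=S P1=I P2=O  mem[L1]=10
13. P1: store L0 := 52  bus=[BusUpgr]  L0: P0=I P1=M P2=I  mem[L0]=95
14. P2: load  L0  bus=[BusRd]  L0: P0=I P1=O P2=S  mem[L0]=95
15. P1: load  L0  bus=[-]  L0: P0=I P1=O P2=S  mem[L0]=95
16. P0: store L0 := 98  bus=[BusRdX,Flush]  L0: P0=M P1=I P2=I  mem[L0]=52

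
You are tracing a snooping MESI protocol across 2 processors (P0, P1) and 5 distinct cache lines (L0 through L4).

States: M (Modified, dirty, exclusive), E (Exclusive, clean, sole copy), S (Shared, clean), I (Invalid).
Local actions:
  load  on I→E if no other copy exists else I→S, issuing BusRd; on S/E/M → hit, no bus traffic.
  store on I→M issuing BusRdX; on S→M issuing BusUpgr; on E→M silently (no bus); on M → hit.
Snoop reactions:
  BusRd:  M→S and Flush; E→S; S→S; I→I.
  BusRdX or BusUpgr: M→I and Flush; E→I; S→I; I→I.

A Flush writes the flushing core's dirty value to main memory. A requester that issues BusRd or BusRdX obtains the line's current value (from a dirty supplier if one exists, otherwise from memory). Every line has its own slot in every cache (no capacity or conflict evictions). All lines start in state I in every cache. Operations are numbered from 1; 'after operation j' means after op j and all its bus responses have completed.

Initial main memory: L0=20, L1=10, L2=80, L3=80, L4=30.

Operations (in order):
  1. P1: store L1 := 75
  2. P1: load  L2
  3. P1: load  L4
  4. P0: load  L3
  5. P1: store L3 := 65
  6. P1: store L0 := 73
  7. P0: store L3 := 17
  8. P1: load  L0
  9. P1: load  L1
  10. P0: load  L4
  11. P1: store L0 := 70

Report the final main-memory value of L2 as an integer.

memory[L2] = 80

1. P1: store L1 := 75  bus=[BusRdX]  L1: P0=I P1=M  mem[L1]=10
2. P1: load  L2  bus=[BusRd]  L2: P0=I P1=E  mem[L2]=80
3. P1: load  L4  bus=[BusRd]  L4: P0=I P1=E  mem[L4]=30
4. P0: load  L3  bus=[BusRd]  L3: P0=E P1=I  mem[L3]=80
5. P1: store L3 := 65  bus=[BusRdX]  L3: P0=I P1=M  mem[L3]=80
6. P1: store L0 := 73  bus=[BusRdX]  L0: P0=I P1=M  mem[L0]=20
7. P0: store L3 := 17  bus=[BusRdX,Flush]  L3: P0=M P1=I  mem[L3]=65
8. P1: load  L0  bus=[-]  L0: P0=I P1=M  mem[L0]=20
9. P1: load  L1  bus=[-]  L1: P0=I P1=M  mem[L1]=10
10. P0: load  L4  bus=[BusRd]  L4: P0=S P1=S  mem[L4]=30
11. P1: store L0 := 70  bus=[-]  L0: P0=I P1=M  mem[L0]=20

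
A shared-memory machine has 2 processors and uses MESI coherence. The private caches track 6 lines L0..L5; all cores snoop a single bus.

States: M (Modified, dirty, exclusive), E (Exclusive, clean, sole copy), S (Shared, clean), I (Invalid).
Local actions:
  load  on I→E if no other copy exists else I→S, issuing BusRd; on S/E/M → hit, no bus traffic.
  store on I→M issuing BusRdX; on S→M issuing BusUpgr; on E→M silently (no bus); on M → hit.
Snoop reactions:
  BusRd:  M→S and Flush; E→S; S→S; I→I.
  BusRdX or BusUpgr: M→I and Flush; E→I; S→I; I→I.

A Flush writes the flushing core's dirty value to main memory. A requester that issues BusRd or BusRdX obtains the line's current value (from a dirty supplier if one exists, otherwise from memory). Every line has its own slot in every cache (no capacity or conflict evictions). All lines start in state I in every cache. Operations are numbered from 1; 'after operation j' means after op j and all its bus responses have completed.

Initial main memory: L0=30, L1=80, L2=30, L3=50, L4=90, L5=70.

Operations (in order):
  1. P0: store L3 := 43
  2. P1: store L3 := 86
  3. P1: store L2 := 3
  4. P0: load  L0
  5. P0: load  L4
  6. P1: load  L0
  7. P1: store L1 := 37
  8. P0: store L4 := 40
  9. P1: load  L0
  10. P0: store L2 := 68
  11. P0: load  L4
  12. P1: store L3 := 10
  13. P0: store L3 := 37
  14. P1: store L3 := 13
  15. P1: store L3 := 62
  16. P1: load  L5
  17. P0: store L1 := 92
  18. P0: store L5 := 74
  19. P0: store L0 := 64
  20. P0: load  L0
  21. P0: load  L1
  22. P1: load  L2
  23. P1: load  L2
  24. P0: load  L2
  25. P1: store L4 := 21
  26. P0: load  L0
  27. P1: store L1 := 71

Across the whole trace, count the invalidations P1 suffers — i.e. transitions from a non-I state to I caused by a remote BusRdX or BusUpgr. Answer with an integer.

step 1: P0: store L3 := 43  ⟶  MI  (L3)  txn=BusRdX  M[L3]=50
step 2: P1: store L3 := 86  ⟶  IM  (L3)  txn=BusRdX+Flush  M[L3]=43
step 3: P1: store L2 := 3  ⟶  IM  (L2)  txn=BusRdX  M[L2]=30
step 4: P0: load  L0  ⟶  EI  (L0)  txn=BusRd  M[L0]=30
step 5: P0: load  L4  ⟶  EI  (L4)  txn=BusRd  M[L4]=90
step 6: P1: load  L0  ⟶  SS  (L0)  txn=BusRd  M[L0]=30
step 7: P1: store L1 := 37  ⟶  IM  (L1)  txn=BusRdX  M[L1]=80
step 8: P0: store L4 := 40  ⟶  MI  (L4)  txn=∅  M[L4]=90
step 9: P1: load  L0  ⟶  SS  (L0)  txn=∅  M[L0]=30
step 10: P0: store L2 := 68  ⟶  MI  (L2)  txn=BusRdX+Flush  M[L2]=3
step 11: P0: load  L4  ⟶  MI  (L4)  txn=∅  M[L4]=90
step 12: P1: store L3 := 10  ⟶  IM  (L3)  txn=∅  M[L3]=43
step 13: P0: store L3 := 37  ⟶  MI  (L3)  txn=BusRdX+Flush  M[L3]=10
step 14: P1: store L3 := 13  ⟶  IM  (L3)  txn=BusRdX+Flush  M[L3]=37
step 15: P1: store L3 := 62  ⟶  IM  (L3)  txn=∅  M[L3]=37
step 16: P1: load  L5  ⟶  IE  (L5)  txn=BusRd  M[L5]=70
step 17: P0: store L1 := 92  ⟶  MI  (L1)  txn=BusRdX+Flush  M[L1]=37
step 18: P0: store L5 := 74  ⟶  MI  (L5)  txn=BusRdX  M[L5]=70
step 19: P0: store L0 := 64  ⟶  MI  (L0)  txn=BusUpgr  M[L0]=30
step 20: P0: load  L0  ⟶  MI  (L0)  txn=∅  M[L0]=30
step 21: P0: load  L1  ⟶  MI  (L1)  txn=∅  M[L1]=37
step 22: P1: load  L2  ⟶  SS  (L2)  txn=BusRd+Flush  M[L2]=68
step 23: P1: load  L2  ⟶  SS  (L2)  txn=∅  M[L2]=68
step 24: P0: load  L2  ⟶  SS  (L2)  txn=∅  M[L2]=68
step 25: P1: store L4 := 21  ⟶  IM  (L4)  txn=BusRdX+Flush  M[L4]=40
step 26: P0: load  L0  ⟶  MI  (L0)  txn=∅  M[L0]=30
step 27: P1: store L1 := 71  ⟶  IM  (L1)  txn=BusRdX+Flush  M[L1]=92

invalidations = 5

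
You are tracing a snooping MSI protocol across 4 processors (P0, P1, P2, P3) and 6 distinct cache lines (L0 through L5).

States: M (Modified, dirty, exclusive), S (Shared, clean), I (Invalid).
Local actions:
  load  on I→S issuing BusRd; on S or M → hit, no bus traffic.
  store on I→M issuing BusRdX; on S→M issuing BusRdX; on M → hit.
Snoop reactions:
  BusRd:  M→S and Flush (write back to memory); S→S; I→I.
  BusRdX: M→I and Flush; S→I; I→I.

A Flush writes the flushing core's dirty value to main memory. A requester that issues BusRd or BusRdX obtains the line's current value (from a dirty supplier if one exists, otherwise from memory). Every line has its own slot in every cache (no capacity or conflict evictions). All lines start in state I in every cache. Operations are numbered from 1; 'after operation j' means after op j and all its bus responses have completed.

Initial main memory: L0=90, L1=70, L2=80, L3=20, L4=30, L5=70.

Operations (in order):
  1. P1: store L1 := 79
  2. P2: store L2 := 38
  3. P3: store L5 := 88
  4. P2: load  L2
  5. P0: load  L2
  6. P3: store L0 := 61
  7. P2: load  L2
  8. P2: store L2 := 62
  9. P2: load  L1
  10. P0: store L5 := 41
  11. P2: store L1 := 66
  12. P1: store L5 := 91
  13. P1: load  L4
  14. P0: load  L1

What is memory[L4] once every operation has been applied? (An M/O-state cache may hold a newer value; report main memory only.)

1. P1: store L1 := 79  bus=[BusRdX]  L1: P0=I P1=M P2=I P3=I  mem[L1]=70
2. P2: store L2 := 38  bus=[BusRdX]  L2: P0=I P1=I P2=M P3=I  mem[L2]=80
3. P3: store L5 := 88  bus=[BusRdX]  L5: P0=I P1=I P2=I P3=M  mem[L5]=70
4. P2: load  L2  bus=[-]  L2: P0=I P1=I P2=M P3=I  mem[L2]=80
5. P0: load  L2  bus=[BusRd,Flush]  L2: P0=S P1=I P2=S P3=I  mem[L2]=38
6. P3: store L0 := 61  bus=[BusRdX]  L0: P0=I P1=I P2=I P3=M  mem[L0]=90
7. P2: load  L2  bus=[-]  L2: P0=S P1=I P2=S P3=I  mem[L2]=38
8. P2: store L2 := 62  bus=[BusRdX]  L2: P0=I P1=I P2=M P3=I  mem[L2]=38
9. P2: load  L1  bus=[BusRd,Flush]  L1: P0=I P1=S P2=S P3=I  mem[L1]=79
10. P0: store L5 := 41  bus=[BusRdX,Flush]  L5: P0=M P1=I P2=I P3=I  mem[L5]=88
11. P2: store L1 := 66  bus=[BusRdX]  L1: P0=I P1=I P2=M P3=I  mem[L1]=79
12. P1: store L5 := 91  bus=[BusRdX,Flush]  L5: P0=I P1=M P2=I P3=I  mem[L5]=41
13. P1: load  L4  bus=[BusRd]  L4: P0=I P1=S P2=I P3=I  mem[L4]=30
14. P0: load  L1  bus=[BusRd,Flush]  L1: P0=S P1=I P2=S P3=I  mem[L1]=66

memory[L4] = 30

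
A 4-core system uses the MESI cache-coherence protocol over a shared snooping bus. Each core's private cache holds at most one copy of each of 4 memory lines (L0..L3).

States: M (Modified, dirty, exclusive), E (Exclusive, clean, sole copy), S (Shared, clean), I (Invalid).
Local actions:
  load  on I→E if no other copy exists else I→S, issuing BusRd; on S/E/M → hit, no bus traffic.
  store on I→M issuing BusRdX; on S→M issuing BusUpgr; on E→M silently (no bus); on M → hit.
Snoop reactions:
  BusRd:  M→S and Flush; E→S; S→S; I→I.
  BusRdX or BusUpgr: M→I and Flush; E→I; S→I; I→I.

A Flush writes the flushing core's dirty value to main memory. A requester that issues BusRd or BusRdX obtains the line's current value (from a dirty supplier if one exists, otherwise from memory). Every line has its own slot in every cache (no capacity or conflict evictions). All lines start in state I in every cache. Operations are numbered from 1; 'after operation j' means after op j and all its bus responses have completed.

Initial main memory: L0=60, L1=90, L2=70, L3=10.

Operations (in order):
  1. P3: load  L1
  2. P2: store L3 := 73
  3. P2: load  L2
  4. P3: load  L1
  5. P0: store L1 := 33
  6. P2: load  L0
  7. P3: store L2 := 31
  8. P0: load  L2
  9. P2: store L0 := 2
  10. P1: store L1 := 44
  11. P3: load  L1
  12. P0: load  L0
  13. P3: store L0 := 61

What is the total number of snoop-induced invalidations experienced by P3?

[1] P3: load  L1 | P0:I, P1:I, P2:I, P3:E(90) | bus: BusRd
[2] P2: store L3 := 73 | P0:I, P1:I, P2:M(73), P3:I | bus: BusRdX
[3] P2: load  L2 | P0:I, P1:I, P2:E(70), P3:I | bus: BusRd
[4] P3: load  L1 | P0:I, P1:I, P2:I, P3:E(90) | bus: none
[5] P0: store L1 := 33 | P0:M(33), P1:I, P2:I, P3:I | bus: BusRdX
[6] P2: load  L0 | P0:I, P1:I, P2:E(60), P3:I | bus: BusRd
[7] P3: store L2 := 31 | P0:I, P1:I, P2:I, P3:M(31) | bus: BusRdX
[8] P0: load  L2 | P0:S(31), P1:I, P2:I, P3:S(31) | bus: BusRd,Flush
[9] P2: store L0 := 2 | P0:I, P1:I, P2:M(2), P3:I | bus: none
[10] P1: store L1 := 44 | P0:I, P1:M(44), P2:I, P3:I | bus: BusRdX,Flush
[11] P3: load  L1 | P0:I, P1:S(44), P2:I, P3:S(44) | bus: BusRd,Flush
[12] P0: load  L0 | P0:S(2), P1:I, P2:S(2), P3:I | bus: BusRd,Flush
[13] P3: store L0 := 61 | P0:I, P1:I, P2:I, P3:M(61) | bus: BusRdX

invalidations = 1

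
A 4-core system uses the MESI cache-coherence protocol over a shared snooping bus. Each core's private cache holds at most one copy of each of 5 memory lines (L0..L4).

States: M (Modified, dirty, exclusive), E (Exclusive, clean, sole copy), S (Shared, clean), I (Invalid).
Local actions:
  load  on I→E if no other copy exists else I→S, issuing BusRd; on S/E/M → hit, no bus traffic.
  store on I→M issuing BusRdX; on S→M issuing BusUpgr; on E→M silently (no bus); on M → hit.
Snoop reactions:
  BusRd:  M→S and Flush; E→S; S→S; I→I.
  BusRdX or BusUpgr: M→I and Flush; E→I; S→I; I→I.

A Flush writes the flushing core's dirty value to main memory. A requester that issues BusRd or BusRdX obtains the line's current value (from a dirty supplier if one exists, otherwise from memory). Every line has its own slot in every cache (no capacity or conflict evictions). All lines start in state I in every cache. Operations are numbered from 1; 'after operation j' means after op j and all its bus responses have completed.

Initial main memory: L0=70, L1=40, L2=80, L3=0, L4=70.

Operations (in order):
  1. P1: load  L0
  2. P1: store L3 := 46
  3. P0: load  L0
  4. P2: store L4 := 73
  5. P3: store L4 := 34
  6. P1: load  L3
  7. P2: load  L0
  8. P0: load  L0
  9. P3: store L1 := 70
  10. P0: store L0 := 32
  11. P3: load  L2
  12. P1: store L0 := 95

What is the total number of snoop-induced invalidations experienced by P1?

step 1: P1: load  L0  ⟶  IEII  (L0)  txn=BusRd  M[L0]=70
step 2: P1: store L3 := 46  ⟶  IMII  (L3)  txn=BusRdX  M[L3]=0
step 3: P0: load  L0  ⟶  SSII  (L0)  txn=BusRd  M[L0]=70
step 4: P2: store L4 := 73  ⟶  IIMI  (L4)  txn=BusRdX  M[L4]=70
step 5: P3: store L4 := 34  ⟶  IIIM  (L4)  txn=BusRdX+Flush  M[L4]=73
step 6: P1: load  L3  ⟶  IMII  (L3)  txn=∅  M[L3]=0
step 7: P2: load  L0  ⟶  SSSI  (L0)  txn=BusRd  M[L0]=70
step 8: P0: load  L0  ⟶  SSSI  (L0)  txn=∅  M[L0]=70
step 9: P3: store L1 := 70  ⟶  IIIM  (L1)  txn=BusRdX  M[L1]=40
step 10: P0: store L0 := 32  ⟶  MIII  (L0)  txn=BusUpgr  M[L0]=70
step 11: P3: load  L2  ⟶  IIIE  (L2)  txn=BusRd  M[L2]=80
step 12: P1: store L0 := 95  ⟶  IMII  (L0)  txn=BusRdX+Flush  M[L0]=32

invalidations = 1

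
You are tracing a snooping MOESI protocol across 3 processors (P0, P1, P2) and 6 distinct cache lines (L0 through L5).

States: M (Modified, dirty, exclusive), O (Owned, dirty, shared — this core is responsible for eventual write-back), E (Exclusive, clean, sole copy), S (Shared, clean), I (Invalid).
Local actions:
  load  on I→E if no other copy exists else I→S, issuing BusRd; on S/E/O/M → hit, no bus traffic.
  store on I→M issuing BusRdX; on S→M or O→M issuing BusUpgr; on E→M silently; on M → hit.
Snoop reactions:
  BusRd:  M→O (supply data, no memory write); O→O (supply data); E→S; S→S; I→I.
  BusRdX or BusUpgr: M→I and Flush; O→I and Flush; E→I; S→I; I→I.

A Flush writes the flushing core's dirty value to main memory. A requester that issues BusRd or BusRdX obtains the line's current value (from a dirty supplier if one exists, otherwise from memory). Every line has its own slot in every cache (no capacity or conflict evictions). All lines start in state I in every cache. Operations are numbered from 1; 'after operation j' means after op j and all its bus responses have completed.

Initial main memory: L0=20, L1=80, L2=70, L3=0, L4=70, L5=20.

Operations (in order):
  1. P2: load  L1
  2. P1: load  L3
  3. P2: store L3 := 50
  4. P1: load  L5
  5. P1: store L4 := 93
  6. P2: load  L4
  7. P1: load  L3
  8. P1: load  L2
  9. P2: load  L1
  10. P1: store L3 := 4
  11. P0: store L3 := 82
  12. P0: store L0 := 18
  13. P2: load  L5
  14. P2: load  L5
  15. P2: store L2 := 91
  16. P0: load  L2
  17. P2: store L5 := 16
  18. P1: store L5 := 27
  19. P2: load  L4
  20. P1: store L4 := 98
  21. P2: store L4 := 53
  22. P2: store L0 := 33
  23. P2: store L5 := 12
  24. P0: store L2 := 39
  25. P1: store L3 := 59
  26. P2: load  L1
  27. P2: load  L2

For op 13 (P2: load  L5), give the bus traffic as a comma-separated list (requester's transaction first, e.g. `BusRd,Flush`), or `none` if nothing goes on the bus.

bus = BusRd

  op1 P2: load  L1 → I/I/E on L1; bus BusRd; mem=80
  op2 P1: load  L3 → I/E/I on L3; bus BusRd; mem=0
  op3 P2: store L3 := 50 → I/I/M on L3; bus BusRdX; mem=0
  op4 P1: load  L5 → I/E/I on L5; bus BusRd; mem=20
  op5 P1: store L4 := 93 → I/M/I on L4; bus BusRdX; mem=70
  op6 P2: load  L4 → I/O/S on L4; bus BusRd; mem=70
  op7 P1: load  L3 → I/S/O on L3; bus BusRd; mem=0
  op8 P1: load  L2 → I/E/I on L2; bus BusRd; mem=70
  op9 P2: load  L1 → I/I/E on L1; bus (none); mem=80
  op10 P1: store L3 := 4 → I/M/I on L3; bus BusUpgr Flush; mem=50
  op11 P0: store L3 := 82 → M/I/I on L3; bus BusRdX Flush; mem=4
  op12 P0: store L0 := 18 → M/I/I on L0; bus BusRdX; mem=20
  op13 P2: load  L5 → I/S/S on L5; bus BusRd; mem=20
  op14 P2: load  L5 → I/S/S on L5; bus (none); mem=20
  op15 P2: store L2 := 91 → I/I/M on L2; bus BusRdX; mem=70
  op16 P0: load  L2 → S/I/O on L2; bus BusRd; mem=70
  op17 P2: store L5 := 16 → I/I/M on L5; bus BusUpgr; mem=20
  op18 P1: store L5 := 27 → I/M/I on L5; bus BusRdX Flush; mem=16
  op19 P2: load  L4 → I/O/S on L4; bus (none); mem=70
  op20 P1: store L4 := 98 → I/M/I on L4; bus BusUpgr; mem=70
  op21 P2: store L4 := 53 → I/I/M on L4; bus BusRdX Flush; mem=98
  op22 P2: store L0 := 33 → I/I/M on L0; bus BusRdX Flush; mem=18
  op23 P2: store L5 := 12 → I/I/M on L5; bus BusRdX Flush; mem=27
  op24 P0: store L2 := 39 → M/I/I on L2; bus BusUpgr Flush; mem=91
  op25 P1: store L3 := 59 → I/M/I on L3; bus BusRdX Flush; mem=82
  op26 P2: load  L1 → I/I/E on L1; bus (none); mem=80
  op27 P2: load  L2 → O/I/S on L2; bus BusRd; mem=91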